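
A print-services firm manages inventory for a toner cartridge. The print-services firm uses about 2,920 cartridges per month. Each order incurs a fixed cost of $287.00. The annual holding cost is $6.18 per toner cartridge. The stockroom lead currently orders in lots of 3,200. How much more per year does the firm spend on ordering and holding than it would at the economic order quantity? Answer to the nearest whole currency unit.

Annual demand D = 2,920 × 12 = 35,040.
EOQ = √(2DS/H) = √(2 × 35,040 × 287 / 6.18) ≈ 1804.03.
Cost at Q* = (D/Q*)S + (Q*/2)H = √(2DSH) ≈ $11,148.91.
Cost at Q = 3,200: (35,040/3,200)×287 + (3,200/2)×6.18 = $3,142.65 + $9,888.00 = $13,030.65.
Excess = $13,030.65 − $11,148.91 = $1,881.74.

Extra cost ≈ $1,882 per year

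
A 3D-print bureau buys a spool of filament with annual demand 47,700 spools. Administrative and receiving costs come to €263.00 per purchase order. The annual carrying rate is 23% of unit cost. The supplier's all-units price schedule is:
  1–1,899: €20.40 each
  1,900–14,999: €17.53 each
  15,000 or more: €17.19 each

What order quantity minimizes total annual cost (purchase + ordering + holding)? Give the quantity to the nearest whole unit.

Holding cost per unit per year at price C is H = 0.23·C.
For each price level, check whether its EOQ is feasible; otherwise the best quantity at that price is the breakpoint.
Tier 1 (€20.40): EOQ = 2312.5 exceeds tier's upper bound 1899, so this tier is dominated.
EOQ at €17.53 = 2494.6 (feasible in tier 2): TC = 47,700×€17.53 + (47,700/2494.6)×263 + (2494.6/2)×0.23×€17.53 = €846,238.89.
EOQ at €17.19 = 2519.1 < 15000, so use break Q=15000: TC = 47,700×€17.19 + (47,700/15000.0)×263 + (15000.0/2)×0.23×€17.19 = €850,452.09.
Lowest total cost is €846,238.89 at Q = 2494.6.

Q* ≈ 2,495 spools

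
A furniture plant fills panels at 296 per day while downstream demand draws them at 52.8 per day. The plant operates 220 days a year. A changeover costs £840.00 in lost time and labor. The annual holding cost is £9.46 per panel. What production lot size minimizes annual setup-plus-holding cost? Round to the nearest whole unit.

Annual demand D = 52.8 × 220 = 11,616.
Production build-up factor (1 − d/p) = 1 − 52.8/296 = 0.8216.
Q* = √(2DS / (H(1 − d/p))) = √(2 × 11,616 × 840 / (9.46 × 0.8216)).
= √(19,514,880 / 7.7725) ≈ 1584.534.

Q* ≈ 1,585 panels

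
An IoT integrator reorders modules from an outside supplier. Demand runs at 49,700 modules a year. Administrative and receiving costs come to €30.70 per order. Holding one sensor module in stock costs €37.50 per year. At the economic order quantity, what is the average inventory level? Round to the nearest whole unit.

The optimal lot size = √(2DS/H) = √(2 × 49,700 × 30.7 / 37.5) ≈ 285.26.
Average inventory = Q*/2 ≈ 285.26 / 2 = 142.632.

Average inventory ≈ 143 modules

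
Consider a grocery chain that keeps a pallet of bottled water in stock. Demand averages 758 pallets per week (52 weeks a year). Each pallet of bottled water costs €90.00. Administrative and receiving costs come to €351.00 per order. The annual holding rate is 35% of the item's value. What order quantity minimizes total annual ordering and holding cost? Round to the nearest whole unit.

Q* ≈ 937 pallets

Annual demand D = 758 × 52 = 39,416.
Holding cost H = 0.35 × €90.00 = €31.5000 per unit per year.
EOQ = √(2DS / H) = √(2 × 39,416 × 351 / 31.5).
= √(27,670,032 / 31.5) = √878,413.7143 ≈ 937.237.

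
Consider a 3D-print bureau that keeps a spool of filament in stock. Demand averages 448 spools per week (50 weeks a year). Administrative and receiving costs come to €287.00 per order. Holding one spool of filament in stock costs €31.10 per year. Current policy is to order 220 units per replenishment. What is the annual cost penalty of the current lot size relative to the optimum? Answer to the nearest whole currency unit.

Extra cost ≈ €12,646 per year

Annual demand D = 448 × 50 = 22,400.
EOQ = √(2DS/H) = √(2 × 22,400 × 287 / 31.1) ≈ 642.98.
Cost at Q* = (D/Q*)S + (Q*/2)H = √(2DSH) ≈ €19,996.78.
Cost at Q = 220: (22,400/220)×287 + (220/2)×31.1 = €29,221.82 + €3,421.00 = €32,642.82.
Excess = €32,642.82 − €19,996.78 = €12,646.03.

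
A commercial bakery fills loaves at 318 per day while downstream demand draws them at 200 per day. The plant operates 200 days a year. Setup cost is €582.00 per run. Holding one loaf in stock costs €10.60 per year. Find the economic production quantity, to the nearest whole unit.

Q* ≈ 3,441 loaves

Annual demand D = 200 × 200 = 40,000.
Production build-up factor (1 − d/p) = 1 − 200/318 = 0.3711.
Q* = √(2DS / (H(1 − d/p))) = √(2 × 40,000 × 582 / (10.6 × 0.3711)).
= √(46,560,000 / 3.9333) ≈ 3440.536.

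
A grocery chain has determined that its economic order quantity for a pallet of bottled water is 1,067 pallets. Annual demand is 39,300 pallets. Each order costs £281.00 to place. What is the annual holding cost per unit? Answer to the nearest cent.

H ≈ £19.40

Squaring Q* = √(2DS/H) gives Q*² = 2DS/H.
From Q* = √(2DS/H): H = 2DS / Q*² = 2 × 39,300 × 281 / 1,067² = 19.3999.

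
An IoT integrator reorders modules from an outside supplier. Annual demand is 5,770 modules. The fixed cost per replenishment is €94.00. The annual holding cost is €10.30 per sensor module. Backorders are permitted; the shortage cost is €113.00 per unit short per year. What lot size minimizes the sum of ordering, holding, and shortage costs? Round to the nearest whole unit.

With planned backorders, Q* = √(2DS/H) · √((H+B)/B).
√(2DS/H) = √(2 × 5,770 × 94 / 10.3) = 324.525.
√((H+B)/B) = √((10.3+113)/113) = 1.0446.
Q* ≈ 338.993.

Q* ≈ 339 modules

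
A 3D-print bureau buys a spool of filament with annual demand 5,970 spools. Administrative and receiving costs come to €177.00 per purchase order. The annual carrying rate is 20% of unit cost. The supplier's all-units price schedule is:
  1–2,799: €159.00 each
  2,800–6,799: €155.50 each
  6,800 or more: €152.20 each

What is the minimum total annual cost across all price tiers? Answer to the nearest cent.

Holding cost per unit per year at price C is H = 0.20·C.
Evaluate total cost at each tier's feasible EOQ or, if the EOQ is below the tier, at the tier's minimum quantity.
EOQ at €159.00 = 257.8 (feasible in tier 1): TC = 5,970×€159.00 + (5,970/257.8)×177 + (257.8/2)×0.20×€159.00 = €957,427.90.
EOQ at €155.50 = 260.7 < 2800, so use break Q=2800: TC = 5,970×€155.50 + (5,970/2800.0)×177 + (2800.0/2)×0.20×€155.50 = €972,252.39.
EOQ at €152.20 = 263.5 < 6800, so use break Q=6800: TC = 5,970×€152.20 + (5,970/6800.0)×177 + (6800.0/2)×0.20×€152.20 = €1,012,285.40.
Lowest total cost among the candidates is at Q = 257.8.

TC* ≈ €957,427.90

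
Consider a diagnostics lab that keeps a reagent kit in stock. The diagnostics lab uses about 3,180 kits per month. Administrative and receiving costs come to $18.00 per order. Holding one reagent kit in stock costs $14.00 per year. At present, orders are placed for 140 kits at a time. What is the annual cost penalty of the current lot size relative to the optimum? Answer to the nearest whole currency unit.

Annual demand D = 3,180 × 12 = 38,160.
EOQ = √(2DS/H) = √(2 × 38,160 × 18 / 14) ≈ 313.25.
Cost at Q* = (D/Q*)S + (Q*/2)H = √(2DSH) ≈ $4,385.50.
Cost at Q = 140: (38,160/140)×18 + (140/2)×14 = $4,906.29 + $980.00 = $5,886.29.
Excess = $5,886.29 − $4,385.50 = $1,500.78.

Extra cost ≈ $1,501 per year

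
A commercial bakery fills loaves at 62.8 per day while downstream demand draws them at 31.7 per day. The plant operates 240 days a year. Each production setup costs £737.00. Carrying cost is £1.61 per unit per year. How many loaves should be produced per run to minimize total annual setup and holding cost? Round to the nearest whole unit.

Annual demand D = 31.7 × 240 = 7,608.
Production build-up factor (1 − d/p) = 1 − 31.7/62.8 = 0.4952.
Q* = √(2DS / (H(1 − d/p))) = √(2 × 7,608 × 737 / (1.61 × 0.4952)).
= √(11,214,192 / 0.7973) ≈ 3750.340.

Q* ≈ 3,750 loaves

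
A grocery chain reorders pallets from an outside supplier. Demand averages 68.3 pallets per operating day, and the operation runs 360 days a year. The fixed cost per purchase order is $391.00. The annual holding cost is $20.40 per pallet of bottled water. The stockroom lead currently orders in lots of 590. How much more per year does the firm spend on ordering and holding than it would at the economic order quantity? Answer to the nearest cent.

Extra cost ≈ $2,507.52 per year

Annual demand D = 68.3 × 360 = 24,588.
EOQ = √(2DS/H) = √(2 × 24,588 × 391 / 20.4) ≈ 970.84.
Cost at Q* = (D/Q*)S + (Q*/2)H = √(2DSH) ≈ $19,805.24.
Cost at Q = 590: (24,588/590)×391 + (590/2)×20.4 = $16,294.76 + $6,018.00 = $22,312.76.
Excess = $22,312.76 − $19,805.24 = $2,507.52.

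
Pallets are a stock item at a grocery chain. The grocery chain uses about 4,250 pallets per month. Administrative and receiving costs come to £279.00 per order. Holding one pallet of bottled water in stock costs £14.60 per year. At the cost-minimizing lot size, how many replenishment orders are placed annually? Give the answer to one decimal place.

Annual demand D = 4,250 × 12 = 51,000.
The optimal lot size = √(2DS/H) = √(2 × 51,000 × 279 / 14.6) ≈ 1396.13.
Orders per year = D / Q* = 51,000 / 1396.13 ≈ 36.530.

N ≈ 36.5 orders per year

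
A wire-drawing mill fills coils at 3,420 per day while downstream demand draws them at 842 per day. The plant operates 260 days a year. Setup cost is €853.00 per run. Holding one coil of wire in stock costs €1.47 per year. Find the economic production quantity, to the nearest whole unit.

Q* ≈ 18,359 coils

Annual demand D = 842 × 260 = 218,920.
Production build-up factor (1 − d/p) = 1 − 842/3,420 = 0.7538.
Q* = √(2DS / (H(1 − d/p))) = √(2 × 218,920 × 853 / (1.47 × 0.7538)).
= √(373,477,520 / 1.1081) ≈ 18358.837.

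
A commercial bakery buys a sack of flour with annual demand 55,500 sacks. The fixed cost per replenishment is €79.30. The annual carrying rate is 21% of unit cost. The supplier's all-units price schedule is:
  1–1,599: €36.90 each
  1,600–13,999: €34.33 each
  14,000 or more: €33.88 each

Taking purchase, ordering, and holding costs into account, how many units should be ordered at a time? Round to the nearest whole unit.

Holding cost per unit per year at price C is H = 0.21·C.
For each price level, check whether its EOQ is feasible; otherwise the best quantity at that price is the breakpoint.
EOQ at €36.90 = 1065.8 (feasible in tier 1): TC = 55,500×€36.90 + (55,500/1065.8)×79.3 + (1065.8/2)×0.21×€36.90 = €2,056,208.88.
EOQ at €34.33 = 1105.0 < 1600, so use break Q=1600: TC = 55,500×€34.33 + (55,500/1600.0)×79.3 + (1600.0/2)×0.21×€34.33 = €1,913,833.16.
EOQ at €33.88 = 1112.3 < 14000, so use break Q=14000: TC = 55,500×€33.88 + (55,500/14000.0)×79.3 + (14000.0/2)×0.21×€33.88 = €1,930,457.97.
Lowest total cost is €1,913,833.16 at Q = 1600.0.

Q* ≈ 1,600 sacks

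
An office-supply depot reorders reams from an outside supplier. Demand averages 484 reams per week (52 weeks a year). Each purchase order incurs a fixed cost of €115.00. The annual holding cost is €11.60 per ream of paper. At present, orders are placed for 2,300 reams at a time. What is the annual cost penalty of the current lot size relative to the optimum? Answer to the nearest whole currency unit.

Extra cost ≈ €6,404 per year

Annual demand D = 484 × 52 = 25,168.
EOQ = √(2DS/H) = √(2 × 25,168 × 115 / 11.6) ≈ 706.41.
Cost at Q* = (D/Q*)S + (Q*/2)H = √(2DSH) ≈ €8,194.40.
Cost at Q = 2,300: (25,168/2,300)×115 + (2,300/2)×11.6 = €1,258.40 + €13,340.00 = €14,598.40.
Excess = €14,598.40 − €8,194.40 = €6,404.00.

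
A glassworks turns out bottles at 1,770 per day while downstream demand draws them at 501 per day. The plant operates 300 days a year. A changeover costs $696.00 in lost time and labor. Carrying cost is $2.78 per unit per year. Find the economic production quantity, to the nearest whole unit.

Q* ≈ 10,245 bottles

Annual demand D = 501 × 300 = 150,300.
Production build-up factor (1 − d/p) = 1 − 501/1,770 = 0.7169.
Q* = √(2DS / (H(1 − d/p))) = √(2 × 150,300 × 696 / (2.78 × 0.7169)).
= √(209,217,600 / 1.9931) ≈ 10245.485.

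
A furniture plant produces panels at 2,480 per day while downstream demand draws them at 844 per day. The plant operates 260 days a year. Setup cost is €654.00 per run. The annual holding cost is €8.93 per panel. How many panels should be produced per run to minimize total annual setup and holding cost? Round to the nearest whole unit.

Q* ≈ 6,980 panels

Annual demand D = 844 × 260 = 219,440.
Production build-up factor (1 − d/p) = 1 − 844/2,480 = 0.6597.
Q* = √(2DS / (H(1 − d/p))) = √(2 × 219,440 × 654 / (8.93 × 0.6597)).
= √(287,027,520 / 5.8909) ≈ 6980.238.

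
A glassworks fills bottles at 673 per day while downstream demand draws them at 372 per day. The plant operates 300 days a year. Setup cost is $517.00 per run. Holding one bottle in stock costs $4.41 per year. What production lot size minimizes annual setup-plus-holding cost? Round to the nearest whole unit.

Q* ≈ 7,649 bottles

Annual demand D = 372 × 300 = 111,600.
Production build-up factor (1 − d/p) = 1 − 372/673 = 0.4473.
Q* = √(2DS / (H(1 − d/p))) = √(2 × 111,600 × 517 / (4.41 × 0.4473)).
= √(115,394,400 / 1.9724) ≈ 7648.871.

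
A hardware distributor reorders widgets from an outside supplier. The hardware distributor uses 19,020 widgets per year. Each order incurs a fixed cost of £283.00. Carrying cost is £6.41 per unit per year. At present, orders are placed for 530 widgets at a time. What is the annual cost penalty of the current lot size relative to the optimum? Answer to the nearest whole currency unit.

EOQ = √(2DS/H) = √(2 × 19,020 × 283 / 6.41) ≈ 1295.94.
Cost at Q* = (D/Q*)S + (Q*/2)H = √(2DSH) ≈ £8,306.97.
Cost at Q = 530: (19,020/530)×283 + (530/2)×6.41 = £10,155.96 + £1,698.65 = £11,854.61.
Excess = £11,854.61 − £8,306.97 = £3,547.65.

Extra cost ≈ £3,548 per year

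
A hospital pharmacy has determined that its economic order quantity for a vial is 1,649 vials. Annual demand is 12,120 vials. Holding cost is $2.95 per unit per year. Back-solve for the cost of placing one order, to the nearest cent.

Invert the EOQ relation Q*² = 2DS/H.
From Q* = √(2DS/H): S = Q*²H / (2D) = 1,649² × 2.95 / (2 × 12,120) = 330.9259.

S ≈ $330.93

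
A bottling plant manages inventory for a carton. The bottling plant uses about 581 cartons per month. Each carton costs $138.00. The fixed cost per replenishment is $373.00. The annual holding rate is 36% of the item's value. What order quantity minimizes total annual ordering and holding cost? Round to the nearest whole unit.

Annual demand D = 581 × 12 = 6,972.
Holding cost H = 0.36 × $138.00 = $49.6800 per unit per year.
EOQ = √(2DS / H) = √(2 × 6,972 × 373 / 49.68).
= √(5,201,112 / 49.68) = √104,692.2705 ≈ 323.562.

Q* ≈ 324 cartons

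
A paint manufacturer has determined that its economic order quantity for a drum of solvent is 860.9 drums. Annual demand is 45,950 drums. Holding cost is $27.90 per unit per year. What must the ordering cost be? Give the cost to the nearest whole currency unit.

The basic EOQ model gives Q* = √(2DS/H); rearrange for the unknown.
From Q* = √(2DS/H): S = Q*²H / (2D) = 860.9² × 27.9 / (2 × 45,950) = 225.0060.

S ≈ $225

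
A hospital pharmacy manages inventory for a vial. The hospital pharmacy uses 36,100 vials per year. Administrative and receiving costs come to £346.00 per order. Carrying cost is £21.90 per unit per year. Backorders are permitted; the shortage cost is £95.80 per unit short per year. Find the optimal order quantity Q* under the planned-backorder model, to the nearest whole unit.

Q* ≈ 1,184 vials

With planned backorders, Q* = √(2DS/H) · √((H+B)/B).
√(2DS/H) = √(2 × 36,100 × 346 / 21.9) = 1068.033.
√((H+B)/B) = √((21.9+95.8)/95.8) = 1.1084.
Q* ≈ 1183.832.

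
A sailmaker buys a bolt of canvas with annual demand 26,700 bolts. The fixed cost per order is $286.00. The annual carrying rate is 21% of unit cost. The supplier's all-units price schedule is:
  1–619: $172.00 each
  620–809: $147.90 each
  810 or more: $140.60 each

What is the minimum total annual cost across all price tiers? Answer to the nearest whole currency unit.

TC* ≈ $3,775,405

Holding cost per unit per year at price C is H = 0.21·C.
Evaluate total cost at each tier's feasible EOQ or, if the EOQ is below the tier, at the tier's minimum quantity.
Tier 1 ($172.00): EOQ = 650.2 exceeds tier's upper bound 619, so this tier is dominated.
EOQ at $147.90 = 701.2 (feasible in tier 2): TC = 26,700×$147.90 + (26,700/701.2)×286 + (701.2/2)×0.21×$147.90 = $3,970,709.47.
EOQ at $140.60 = 719.2 < 810, so use break Q=810: TC = 26,700×$140.60 + (26,700/810.0)×286 + (810.0/2)×0.21×$140.60 = $3,775,405.44.
Lowest total cost among the candidates is at Q = 810.0.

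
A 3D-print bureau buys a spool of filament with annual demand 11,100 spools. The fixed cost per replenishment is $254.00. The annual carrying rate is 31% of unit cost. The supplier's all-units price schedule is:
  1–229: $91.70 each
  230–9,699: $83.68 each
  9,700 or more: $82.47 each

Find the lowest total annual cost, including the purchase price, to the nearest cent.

Holding cost per unit per year at price C is H = 0.31·C.
For each price level, check whether its EOQ is feasible; otherwise the best quantity at that price is the breakpoint.
Tier 1 ($91.70): EOQ = 445.4 exceeds tier's upper bound 229, so this tier is dominated.
EOQ at $83.68 = 466.2 (feasible in tier 2): TC = 11,100×$83.68 + (11,100/466.2)×254 + (466.2/2)×0.31×$83.68 = $940,942.42.
EOQ at $82.47 = 469.6 < 9700, so use break Q=9700: TC = 11,100×$82.47 + (11,100/9700.0)×254 + (9700.0/2)×0.31×$82.47 = $1,039,701.30.
Lowest total cost among the candidates is at Q = 466.2.

TC* ≈ $940,942.42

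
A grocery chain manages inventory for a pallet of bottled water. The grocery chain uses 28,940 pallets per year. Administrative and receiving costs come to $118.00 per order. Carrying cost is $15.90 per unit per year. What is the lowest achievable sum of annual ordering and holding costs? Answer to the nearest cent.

TC* ≈ $10,420.87

The optimal lot size = √(2DS/H) = √(2 × 28,940 × 118 / 15.9) ≈ 655.40.
At Q*, ordering cost (D/Q*)S equals holding cost (Q*/2)H, each = √(DSH/2).
Minimum total = √(2DSH) = √(2 × 28,940 × 118 × 15.9) ≈ 10420.866.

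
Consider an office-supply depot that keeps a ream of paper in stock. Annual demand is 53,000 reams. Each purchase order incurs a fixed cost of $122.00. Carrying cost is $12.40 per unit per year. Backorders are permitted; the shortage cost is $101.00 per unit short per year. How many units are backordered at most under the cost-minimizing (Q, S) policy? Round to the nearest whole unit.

With planned backorders, Q* = √(2DS/H) · √((H+B)/B).
√(2DS/H) = √(2 × 53,000 × 122 / 12.4) = 1021.226.
√((H+B)/B) = √((12.4+101)/101) = 1.0596.
Q* ≈ 1082.101.
S* = Q* · H/(H+B) = 1082.101 × 12.4/113.4 ≈ 118.325.

S* ≈ 118 reams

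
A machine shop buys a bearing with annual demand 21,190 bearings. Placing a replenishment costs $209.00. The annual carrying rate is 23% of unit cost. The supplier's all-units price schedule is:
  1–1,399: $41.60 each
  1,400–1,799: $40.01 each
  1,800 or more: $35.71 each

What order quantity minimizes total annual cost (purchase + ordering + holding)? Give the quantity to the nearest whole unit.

Holding cost per unit per year at price C is H = 0.23·C.
For each price level, check whether its EOQ is feasible; otherwise the best quantity at that price is the breakpoint.
EOQ at $41.60 = 962.2 (feasible in tier 1): TC = 21,190×$41.60 + (21,190/962.2)×209 + (962.2/2)×0.23×$41.60 = $890,709.86.
EOQ at $40.01 = 981.1 < 1400, so use break Q=1400: TC = 21,190×$40.01 + (21,190/1400.0)×209 + (1400.0/2)×0.23×$40.01 = $857,416.87.
EOQ at $35.71 = 1038.5 < 1800, so use break Q=1800: TC = 21,190×$35.71 + (21,190/1800.0)×209 + (1800.0/2)×0.23×$35.71 = $766,547.26.
Lowest total cost is $766,547.26 at Q = 1800.0.

Q* ≈ 1,800 bearings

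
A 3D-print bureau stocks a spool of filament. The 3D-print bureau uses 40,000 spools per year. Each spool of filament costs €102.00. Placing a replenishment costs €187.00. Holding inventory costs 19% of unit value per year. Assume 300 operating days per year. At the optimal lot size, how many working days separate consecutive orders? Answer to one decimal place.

T ≈ 6.6 days

Holding cost H = 0.19 × €102.00 = €19.3800 per unit per year.
The optimal lot size = √(2DS/H) = √(2 × 40,000 × 187 / 19.38) ≈ 878.60.
Cycle time = Q*/D × 300 = 878.60 / 40,000 × 300 ≈ 6.589 days.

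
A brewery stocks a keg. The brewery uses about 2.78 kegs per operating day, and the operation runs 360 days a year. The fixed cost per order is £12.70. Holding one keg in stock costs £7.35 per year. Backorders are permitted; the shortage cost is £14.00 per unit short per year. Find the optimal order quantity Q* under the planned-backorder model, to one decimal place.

Annual demand D = 2.78 × 360 = 1,000.8.
With planned backorders, Q* = √(2DS/H) · √((H+B)/B).
√(2DS/H) = √(2 × 1,000.8 × 12.7 / 7.35) = 58.809.
√((H+B)/B) = √((7.35+14)/14) = 1.2349.
Q* ≈ 72.624.

Q* ≈ 72.6 kegs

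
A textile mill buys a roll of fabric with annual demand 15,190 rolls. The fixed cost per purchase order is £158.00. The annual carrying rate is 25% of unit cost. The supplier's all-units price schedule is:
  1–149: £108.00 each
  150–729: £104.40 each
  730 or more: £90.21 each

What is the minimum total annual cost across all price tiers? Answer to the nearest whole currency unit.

TC* ≈ £1,381,809

Holding cost per unit per year at price C is H = 0.25·C.
For each price level, check whether its EOQ is feasible; otherwise the best quantity at that price is the breakpoint.
Tier 1 (£108.00): EOQ = 421.6 exceeds tier's upper bound 149, so this tier is dominated.
EOQ at £104.40 = 428.8 (feasible in tier 2): TC = 15,190×£104.40 + (15,190/428.8)×158 + (428.8/2)×0.25×£104.40 = £1,597,028.90.
EOQ at £90.21 = 461.3 < 730, so use break Q=730: TC = 15,190×£90.21 + (15,190/730.0)×158 + (730.0/2)×0.25×£90.21 = £1,381,809.26.
Lowest total cost among the candidates is at Q = 730.0.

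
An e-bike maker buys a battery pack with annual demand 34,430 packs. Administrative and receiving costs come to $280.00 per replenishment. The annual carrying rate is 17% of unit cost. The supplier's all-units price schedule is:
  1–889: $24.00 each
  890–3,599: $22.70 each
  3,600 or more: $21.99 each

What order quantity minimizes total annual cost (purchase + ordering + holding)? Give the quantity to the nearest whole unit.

Holding cost per unit per year at price C is H = 0.17·C.
Evaluate total cost at each tier's feasible EOQ or, if the EOQ is below the tier, at the tier's minimum quantity.
Tier 1 ($24.00): EOQ = 2173.9 exceeds tier's upper bound 889, so this tier is dominated.
EOQ at $22.70 = 2235.2 (feasible in tier 2): TC = 34,430×$22.70 + (34,430/2235.2)×280 + (2235.2/2)×0.17×$22.70 = $790,186.81.
EOQ at $21.99 = 2271.0 < 3600, so use break Q=3600: TC = 34,430×$21.99 + (34,430/3600.0)×280 + (3600.0/2)×0.17×$21.99 = $766,522.53.
Lowest total cost is $766,522.53 at Q = 3600.0.

Q* ≈ 3,600 packs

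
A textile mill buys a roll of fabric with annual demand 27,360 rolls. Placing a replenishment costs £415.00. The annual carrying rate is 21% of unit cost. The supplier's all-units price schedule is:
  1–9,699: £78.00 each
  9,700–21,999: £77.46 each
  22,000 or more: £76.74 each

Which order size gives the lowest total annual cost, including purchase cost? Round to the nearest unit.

Q* ≈ 1,177 rolls

Holding cost per unit per year at price C is H = 0.21·C.
Evaluate total cost at each tier's feasible EOQ or, if the EOQ is below the tier, at the tier's minimum quantity.
EOQ at £78.00 = 1177.4 (feasible in tier 1): TC = 27,360×£78.00 + (27,360/1177.4)×415 + (1177.4/2)×0.21×£78.00 = £2,153,366.53.
EOQ at £77.46 = 1181.5 < 9700, so use break Q=9700: TC = 27,360×£77.46 + (27,360/9700.0)×415 + (9700.0/2)×0.21×£77.46 = £2,199,369.17.
EOQ at £76.74 = 1187.1 < 22000, so use break Q=22000: TC = 27,360×£76.74 + (27,360/22000.0)×415 + (22000.0/2)×0.21×£76.74 = £2,277,391.91.
Lowest total cost is £2,153,366.53 at Q = 1177.4.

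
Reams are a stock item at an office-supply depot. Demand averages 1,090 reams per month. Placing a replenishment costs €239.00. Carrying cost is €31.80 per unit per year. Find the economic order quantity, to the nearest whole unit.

Q* ≈ 443 reams

Annual demand D = 1,090 × 12 = 13,080.
EOQ = √(2DS / H) = √(2 × 13,080 × 239 / 31.8).
= √(6,252,240 / 31.8) = √196,611.3208 ≈ 443.409.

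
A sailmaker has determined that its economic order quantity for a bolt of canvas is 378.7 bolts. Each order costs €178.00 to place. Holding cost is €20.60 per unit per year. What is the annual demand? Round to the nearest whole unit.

D ≈ 8,299 bolts per year

Squaring Q* = √(2DS/H) gives Q*² = 2DS/H.
From Q* = √(2DS/H): D = Q*²H / (2S) = 378.7² × 20.6 / (2 × 178) = 8298.657.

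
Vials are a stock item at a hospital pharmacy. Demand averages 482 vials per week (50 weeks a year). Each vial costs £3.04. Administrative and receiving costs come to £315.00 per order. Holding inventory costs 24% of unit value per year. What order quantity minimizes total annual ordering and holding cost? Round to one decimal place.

Annual demand D = 482 × 50 = 24,100.
Holding cost H = 0.24 × £3.04 = £0.7296 per unit per year.
EOQ = √(2DS / H) = √(2 × 24,100 × 315 / 0.7296).
= √(15,183,000 / 0.7296) = √20,810,032.8947 ≈ 4561.801.

Q* ≈ 4,561.8 vials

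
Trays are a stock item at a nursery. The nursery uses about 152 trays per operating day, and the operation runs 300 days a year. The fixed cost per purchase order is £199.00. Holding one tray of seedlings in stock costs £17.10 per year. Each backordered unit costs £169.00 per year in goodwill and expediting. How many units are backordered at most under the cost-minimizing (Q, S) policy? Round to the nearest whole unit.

S* ≈ 99 trays

Annual demand D = 152 × 300 = 45,600.
With planned backorders, Q* = √(2DS/H) · √((H+B)/B).
√(2DS/H) = √(2 × 45,600 × 199 / 17.1) = 1030.210.
√((H+B)/B) = √((17.1+169)/169) = 1.0494.
Q* ≈ 1081.075.
S* = Q* · H/(H+B) = 1081.075 × 17.1/186.1 ≈ 99.336.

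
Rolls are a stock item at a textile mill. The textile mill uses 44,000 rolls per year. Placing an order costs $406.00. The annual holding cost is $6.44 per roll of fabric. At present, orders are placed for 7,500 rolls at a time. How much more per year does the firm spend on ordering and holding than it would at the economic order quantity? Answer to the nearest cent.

Extra cost ≈ $11,363.20 per year

EOQ = √(2DS/H) = √(2 × 44,000 × 406 / 6.44) ≈ 2355.38.
Cost at Q* = (D/Q*)S + (Q*/2)H = √(2DSH) ≈ $15,168.66.
Cost at Q = 7,500: (44,000/7,500)×406 + (7,500/2)×6.44 = $2,381.87 + $24,150.00 = $26,531.87.
Excess = $26,531.87 − $15,168.66 = $11,363.20.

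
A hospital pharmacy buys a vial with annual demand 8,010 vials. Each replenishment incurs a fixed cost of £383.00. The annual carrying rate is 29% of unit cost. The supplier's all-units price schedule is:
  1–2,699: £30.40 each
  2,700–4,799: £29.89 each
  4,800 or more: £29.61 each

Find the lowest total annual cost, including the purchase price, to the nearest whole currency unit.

Holding cost per unit per year at price C is H = 0.29·C.
Evaluate total cost at each tier's feasible EOQ or, if the EOQ is below the tier, at the tier's minimum quantity.
EOQ at £30.40 = 834.2 (feasible in tier 1): TC = 8,010×£30.40 + (8,010/834.2)×383 + (834.2/2)×0.29×£30.40 = £250,858.72.
EOQ at £29.89 = 841.3 < 2700, so use break Q=2700: TC = 8,010×£29.89 + (8,010/2700.0)×383 + (2700.0/2)×0.29×£29.89 = £252,257.07.
EOQ at £29.61 = 845.3 < 4800, so use break Q=4800: TC = 8,010×£29.61 + (8,010/4800.0)×383 + (4800.0/2)×0.29×£29.61 = £258,423.79.
Lowest total cost among the candidates is at Q = 834.2.

TC* ≈ £250,859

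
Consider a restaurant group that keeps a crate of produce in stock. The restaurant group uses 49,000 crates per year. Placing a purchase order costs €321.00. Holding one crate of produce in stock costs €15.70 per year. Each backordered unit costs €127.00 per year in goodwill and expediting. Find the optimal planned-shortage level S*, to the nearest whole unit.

With planned backorders, Q* = √(2DS/H) · √((H+B)/B).
√(2DS/H) = √(2 × 49,000 × 321 / 15.7) = 1415.519.
√((H+B)/B) = √((15.7+127)/127) = 1.0600.
Q* ≈ 1500.465.
S* = Q* · H/(H+B) = 1500.465 × 15.7/142.7 ≈ 165.083.

S* ≈ 165 crates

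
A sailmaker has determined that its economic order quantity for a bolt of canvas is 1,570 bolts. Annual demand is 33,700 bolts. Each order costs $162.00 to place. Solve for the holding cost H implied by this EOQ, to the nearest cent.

The basic EOQ model gives Q* = √(2DS/H); rearrange for the unknown.
From Q* = √(2DS/H): H = 2DS / Q*² = 2 × 33,700 × 162 / 1,570² = 4.4297.

H ≈ $4.43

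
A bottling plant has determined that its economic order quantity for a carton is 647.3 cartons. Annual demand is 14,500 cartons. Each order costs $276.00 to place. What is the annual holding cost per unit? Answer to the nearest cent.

H ≈ $19.10

Invert the EOQ relation Q*² = 2DS/H.
From Q* = √(2DS/H): H = 2DS / Q*² = 2 × 14,500 × 276 / 647.3² = 19.1027.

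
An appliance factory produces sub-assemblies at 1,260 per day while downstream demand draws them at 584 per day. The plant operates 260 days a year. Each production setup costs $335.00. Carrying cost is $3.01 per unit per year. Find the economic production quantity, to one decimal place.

Q* ≈ 7,937.1 sub-assemblies

Annual demand D = 584 × 260 = 151,840.
Production build-up factor (1 − d/p) = 1 − 584/1,260 = 0.5365.
Q* = √(2DS / (H(1 − d/p))) = √(2 × 151,840 × 335 / (3.01 × 0.5365)).
= √(101,732,800 / 1.6149) ≈ 7937.051.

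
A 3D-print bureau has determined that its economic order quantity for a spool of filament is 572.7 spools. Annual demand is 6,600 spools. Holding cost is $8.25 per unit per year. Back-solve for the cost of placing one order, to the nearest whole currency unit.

Invert the EOQ relation Q*² = 2DS/H.
From Q* = √(2DS/H): S = Q*²H / (2D) = 572.7² × 8.25 / (2 × 6,600) = 204.9908.

S ≈ $205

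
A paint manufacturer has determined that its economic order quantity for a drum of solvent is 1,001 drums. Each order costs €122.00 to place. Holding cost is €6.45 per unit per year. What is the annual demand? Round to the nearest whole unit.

D ≈ 26,487 drums per year

The basic EOQ model gives Q* = √(2DS/H); rearrange for the unknown.
From Q* = √(2DS/H): D = Q*²H / (2S) = 1,001² × 6.45 / (2 × 122) = 26487.322.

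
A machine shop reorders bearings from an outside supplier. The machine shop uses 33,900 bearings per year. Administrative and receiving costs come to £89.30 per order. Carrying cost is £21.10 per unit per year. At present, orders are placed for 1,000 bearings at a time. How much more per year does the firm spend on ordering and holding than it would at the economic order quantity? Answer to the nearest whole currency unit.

Extra cost ≈ £2,275 per year

EOQ = √(2DS/H) = √(2 × 33,900 × 89.3 / 21.1) ≈ 535.67.
Cost at Q* = (D/Q*)S + (Q*/2)H = √(2DSH) ≈ £11,302.69.
Cost at Q = 1,000: (33,900/1,000)×89.3 + (1,000/2)×21.1 = £3,027.27 + £10,550.00 = £13,577.27.
Excess = £13,577.27 − £11,302.69 = £2,274.58.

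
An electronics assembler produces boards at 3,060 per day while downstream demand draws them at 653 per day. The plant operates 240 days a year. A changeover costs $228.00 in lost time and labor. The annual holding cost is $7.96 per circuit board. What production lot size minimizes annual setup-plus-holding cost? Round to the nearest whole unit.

Annual demand D = 653 × 240 = 156,720.
Production build-up factor (1 − d/p) = 1 − 653/3,060 = 0.7866.
Q* = √(2DS / (H(1 − d/p))) = √(2 × 156,720 × 228 / (7.96 × 0.7866)).
= √(71,464,320 / 6.2613) ≈ 3378.398.

Q* ≈ 3,378 boards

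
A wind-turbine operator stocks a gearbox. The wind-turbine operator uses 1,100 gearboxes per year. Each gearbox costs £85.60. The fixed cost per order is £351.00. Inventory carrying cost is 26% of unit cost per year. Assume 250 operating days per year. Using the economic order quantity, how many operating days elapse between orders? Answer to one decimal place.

T ≈ 42.3 days

Holding cost H = 0.26 × £85.60 = £22.2560 per unit per year.
EOQ = √(2DS/H) = √(2 × 1,100 × 351 / 22.256) ≈ 186.27.
Cycle time = Q*/D × 250 = 186.27 / 1,100 × 250 ≈ 42.334 days.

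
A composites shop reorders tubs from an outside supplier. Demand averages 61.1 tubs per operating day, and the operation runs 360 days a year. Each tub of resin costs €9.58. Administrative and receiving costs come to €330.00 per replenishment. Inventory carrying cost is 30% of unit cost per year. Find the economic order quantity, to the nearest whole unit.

Q* ≈ 2,248 tubs

Annual demand D = 61.1 × 360 = 21,996.
Holding cost H = 0.30 × €9.58 = €2.8740 per unit per year.
EOQ = √(2DS / H) = √(2 × 21,996 × 330 / 2.874).
= √(14,517,360 / 2.874) = √5,051,273.4864 ≈ 2247.504.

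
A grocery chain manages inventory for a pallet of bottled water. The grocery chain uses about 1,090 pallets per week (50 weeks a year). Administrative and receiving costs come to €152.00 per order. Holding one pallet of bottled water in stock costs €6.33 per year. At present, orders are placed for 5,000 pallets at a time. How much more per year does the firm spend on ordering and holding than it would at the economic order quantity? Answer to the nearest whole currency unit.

Extra cost ≈ €7,241 per year

Annual demand D = 1,090 × 50 = 54,500.
EOQ = √(2DS/H) = √(2 × 54,500 × 152 / 6.33) ≈ 1617.83.
Cost at Q* = (D/Q*)S + (Q*/2)H = √(2DSH) ≈ €10,240.87.
Cost at Q = 5,000: (54,500/5,000)×152 + (5,000/2)×6.33 = €1,656.80 + €15,825.00 = €17,481.80.
Excess = €17,481.80 − €10,240.87 = €7,240.93.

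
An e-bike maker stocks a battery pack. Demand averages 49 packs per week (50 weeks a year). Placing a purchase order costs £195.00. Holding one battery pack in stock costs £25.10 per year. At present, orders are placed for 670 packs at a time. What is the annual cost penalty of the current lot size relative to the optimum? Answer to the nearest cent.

Extra cost ≈ £4,224.31 per year

Annual demand D = 49 × 50 = 2,450.
EOQ = √(2DS/H) = √(2 × 2,450 × 195 / 25.1) ≈ 195.11.
Cost at Q* = (D/Q*)S + (Q*/2)H = √(2DSH) ≈ £4,897.25.
Cost at Q = 670: (2,450/670)×195 + (670/2)×25.1 = £713.06 + £8,408.50 = £9,121.56.
Excess = £9,121.56 − £4,897.25 = £4,224.31.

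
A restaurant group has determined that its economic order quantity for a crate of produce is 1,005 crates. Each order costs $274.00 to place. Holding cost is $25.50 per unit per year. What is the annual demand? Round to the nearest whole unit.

The basic EOQ model gives Q* = √(2DS/H); rearrange for the unknown.
From Q* = √(2DS/H): D = Q*²H / (2S) = 1,005² × 25.5 / (2 × 274) = 46999.339.

D ≈ 46,999 crates per year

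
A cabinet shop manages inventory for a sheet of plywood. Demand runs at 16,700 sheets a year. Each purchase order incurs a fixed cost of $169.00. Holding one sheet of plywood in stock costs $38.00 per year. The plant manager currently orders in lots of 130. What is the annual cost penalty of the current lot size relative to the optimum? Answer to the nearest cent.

EOQ = √(2DS/H) = √(2 × 16,700 × 169 / 38) ≈ 385.41.
Cost at Q* = (D/Q*)S + (Q*/2)H = √(2DSH) ≈ $14,645.64.
Cost at Q = 130: (16,700/130)×169 + (130/2)×38 = $21,710.00 + $2,470.00 = $24,180.00.
Excess = $24,180.00 − $14,645.64 = $9,534.36.

Extra cost ≈ $9,534.36 per year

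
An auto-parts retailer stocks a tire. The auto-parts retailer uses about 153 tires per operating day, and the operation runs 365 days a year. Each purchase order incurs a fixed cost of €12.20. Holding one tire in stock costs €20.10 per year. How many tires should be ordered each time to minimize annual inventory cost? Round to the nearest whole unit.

Q* ≈ 260 tires

Annual demand D = 153 × 365 = 55,845.
EOQ = √(2DS / H) = √(2 × 55,845 × 12.2 / 20.1).
= √(1,362,618 / 20.1) = √67,791.9403 ≈ 260.369.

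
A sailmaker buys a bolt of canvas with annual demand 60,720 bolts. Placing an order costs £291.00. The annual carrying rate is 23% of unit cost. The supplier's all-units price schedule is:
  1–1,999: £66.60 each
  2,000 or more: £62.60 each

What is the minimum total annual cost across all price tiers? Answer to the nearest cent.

Holding cost per unit per year at price C is H = 0.23·C.
Candidates are each tier's EOQ (if it falls in that tier) and each price-break quantity.
EOQ at £66.60 = 1518.9 (feasible in tier 1): TC = 60,720×£66.60 + (60,720/1518.9)×291 + (1518.9/2)×0.23×£66.60 = £4,067,218.36.
EOQ at £62.60 = 1566.7 < 2000, so use break Q=2000: TC = 60,720×£62.60 + (60,720/2000.0)×291 + (2000.0/2)×0.23×£62.60 = £3,824,304.76.
Lowest total cost among the candidates is at Q = 2000.0.

TC* ≈ £3,824,304.76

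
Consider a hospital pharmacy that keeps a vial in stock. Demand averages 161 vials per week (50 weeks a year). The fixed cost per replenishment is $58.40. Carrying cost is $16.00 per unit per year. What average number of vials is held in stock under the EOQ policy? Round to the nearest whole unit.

Average inventory ≈ 121 vials

Annual demand D = 161 × 50 = 8,050.
EOQ = √(2DS/H) = √(2 × 8,050 × 58.4 / 16) ≈ 242.41.
Average inventory = Q*/2 ≈ 242.41 / 2 = 121.207.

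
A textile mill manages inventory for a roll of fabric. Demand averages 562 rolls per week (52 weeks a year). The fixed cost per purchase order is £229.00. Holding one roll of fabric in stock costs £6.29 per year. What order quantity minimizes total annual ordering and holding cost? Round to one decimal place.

Q* ≈ 1,458.7 rolls

Annual demand D = 562 × 52 = 29,224.
EOQ = √(2DS / H) = √(2 × 29,224 × 229 / 6.29).
= √(13,384,592 / 6.29) = √2,127,916.0572 ≈ 1458.738.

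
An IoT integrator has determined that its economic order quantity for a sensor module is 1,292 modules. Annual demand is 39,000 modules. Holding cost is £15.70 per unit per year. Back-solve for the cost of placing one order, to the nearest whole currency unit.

S ≈ £336

Squaring Q* = √(2DS/H) gives Q*² = 2DS/H.
From Q* = √(2DS/H): S = Q*²H / (2D) = 1,292² × 15.7 / (2 × 39,000) = 335.9929.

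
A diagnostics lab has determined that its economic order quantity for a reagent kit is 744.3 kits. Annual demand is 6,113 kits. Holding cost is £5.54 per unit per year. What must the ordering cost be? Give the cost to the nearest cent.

The basic EOQ model gives Q* = √(2DS/H); rearrange for the unknown.
From Q* = √(2DS/H): S = Q*²H / (2D) = 744.3² × 5.54 / (2 × 6,113) = 251.0276.

S ≈ £251.03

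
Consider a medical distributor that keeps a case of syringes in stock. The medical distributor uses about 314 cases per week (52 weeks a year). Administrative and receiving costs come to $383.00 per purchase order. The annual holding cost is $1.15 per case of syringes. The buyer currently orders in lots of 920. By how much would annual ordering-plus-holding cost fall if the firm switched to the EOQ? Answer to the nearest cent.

Annual demand D = 314 × 52 = 16,328.
EOQ = √(2DS/H) = √(2 × 16,328 × 383 / 1.15) ≈ 3297.86.
Cost at Q* = (D/Q*)S + (Q*/2)H = √(2DSH) ≈ $3,792.54.
Cost at Q = 920: (16,328/920)×383 + (920/2)×1.15 = $6,797.42 + $529.00 = $7,326.42.
Excess = $7,326.42 − $3,792.54 = $3,533.88.

Extra cost ≈ $3,533.88 per year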